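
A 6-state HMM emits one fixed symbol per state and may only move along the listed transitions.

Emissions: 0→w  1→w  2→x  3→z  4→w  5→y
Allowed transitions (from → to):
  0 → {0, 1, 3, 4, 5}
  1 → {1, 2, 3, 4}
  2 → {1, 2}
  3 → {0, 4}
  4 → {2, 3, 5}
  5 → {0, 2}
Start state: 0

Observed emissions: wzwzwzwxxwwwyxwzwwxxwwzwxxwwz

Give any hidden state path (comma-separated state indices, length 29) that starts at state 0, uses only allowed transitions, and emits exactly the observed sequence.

  [0] w  {0,1,4}  => 0  start
  [1] z  {3}  => 3  0->3 ok
  [2] w  {0,1,4}  => 0  3->0 ok
  [3] z  {3}  => 3  0->3 ok
  [4] w  {0,1,4}  => 4  3->4 ok
  [5] z  {3}  => 3  4->3 ok
  [6] w  {0,1,4}  => 4  3->4 ok
  [7] x  {2}  => 2  4->2 ok
  [8] x  {2}  => 2  2->2 ok
  [9] w  {0,1,4}  => 1  2->1 ok
  [10] w  {0,1,4}  => 1  1->1 ok
  [11] w  {0,1,4}  => 4  1->4 ok
  [12] y  {5}  => 5  4->5 ok
  [13] x  {2}  => 2  5->2 ok
  [14] w  {0,1,4}  => 1  2->1 ok
  [15] z  {3}  => 3  1->3 ok
  [16] w  {0,1,4}  => 0  3->0 ok
  [17] w  {0,1,4}  => 4  0->4 ok
  [18] x  {2}  => 2  4->2 ok
  [19] x  {2}  => 2  2->2 ok
  [20] w  {0,1,4}  => 1  2->1 ok
  [21] w  {0,1,4}  => 4  1->4 ok
  [22] z  {3}  => 3  4->3 ok
  [23] w  {0,1,4}  => 4  3->4 ok
  [24] x  {2}  => 2  4->2 ok
  [25] x  {2}  => 2  2->2 ok
  [26] w  {0,1,4}  => 1  2->1 ok
  [27] w  {0,1,4}  => 4  1->4 ok
  [28] z  {3}  => 3  4->3 ok

0,3,0,3,4,3,4,2,2,1,1,4,5,2,1,3,0,4,2,2,1,4,3,4,2,2,1,4,3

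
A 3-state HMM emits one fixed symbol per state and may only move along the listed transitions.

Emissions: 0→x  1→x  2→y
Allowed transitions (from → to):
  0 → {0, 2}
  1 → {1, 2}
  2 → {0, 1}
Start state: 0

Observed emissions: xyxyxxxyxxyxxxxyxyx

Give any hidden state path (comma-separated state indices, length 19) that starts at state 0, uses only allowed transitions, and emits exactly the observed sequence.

  pos 0: x in {0,1}, choose 0; start
  pos 1: y in {2}, choose 2; 0->2 ok
  pos 2: x in {0,1}, choose 0; 2->0 ok
  pos 3: y in {2}, choose 2; 0->2 ok
  pos 4: x in {0,1}, choose 0; 2->0 ok
  pos 5: x in {0,1}, choose 0; 0->0 ok
  pos 6: x in {0,1}, choose 0; 0->0 ok
  pos 7: y in {2}, choose 2; 0->2 ok
  pos 8: x in {0,1}, choose 1; 2->1 ok
  pos 9: x in {0,1}, choose 1; 1->1 ok
  pos 10: y in {2}, choose 2; 1->2 ok
  pos 11: x in {0,1}, choose 0; 2->0 ok
  pos 12: x in {0,1}, choose 0; 0->0 ok
  pos 13: x in {0,1}, choose 0; 0->0 ok
  pos 14: x in {0,1}, choose 0; 0->0 ok
  pos 15: y in {2}, choose 2; 0->2 ok
  pos 16: x in {0,1}, choose 1; 2->1 ok
  pos 17: y in {2}, choose 2; 1->2 ok
  pos 18: x in {0,1}, choose 1; 2->1 ok

0,2,0,2,0,0,0,2,1,1,2,0,0,0,0,2,1,2,1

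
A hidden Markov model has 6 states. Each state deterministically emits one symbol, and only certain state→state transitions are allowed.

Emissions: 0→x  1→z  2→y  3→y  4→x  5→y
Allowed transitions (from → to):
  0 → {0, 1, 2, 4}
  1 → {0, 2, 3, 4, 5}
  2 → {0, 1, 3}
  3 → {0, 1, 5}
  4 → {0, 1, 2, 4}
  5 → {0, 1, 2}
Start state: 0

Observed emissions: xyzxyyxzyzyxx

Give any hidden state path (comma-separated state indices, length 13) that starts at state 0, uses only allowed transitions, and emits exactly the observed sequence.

0,2,1,4,2,3,0,1,5,1,3,0,0

  pos 0: x in {0,4}, choose 0; start
  pos 1: y in {2,3,5}, choose 2; 0->2 ok
  pos 2: z in {1}, choose 1; 2->1 ok
  pos 3: x in {0,4}, choose 4; 1->4 ok
  pos 4: y in {2,3,5}, choose 2; 4->2 ok
  pos 5: y in {2,3,5}, choose 3; 2->3 ok
  pos 6: x in {0,4}, choose 0; 3->0 ok
  pos 7: z in {1}, choose 1; 0->1 ok
  pos 8: y in {2,3,5}, choose 5; 1->5 ok
  pos 9: z in {1}, choose 1; 5->1 ok
  pos 10: y in {2,3,5}, choose 3; 1->3 ok
  pos 11: x in {0,4}, choose 0; 3->0 ok
  pos 12: x in {0,4}, choose 0; 0->0 ok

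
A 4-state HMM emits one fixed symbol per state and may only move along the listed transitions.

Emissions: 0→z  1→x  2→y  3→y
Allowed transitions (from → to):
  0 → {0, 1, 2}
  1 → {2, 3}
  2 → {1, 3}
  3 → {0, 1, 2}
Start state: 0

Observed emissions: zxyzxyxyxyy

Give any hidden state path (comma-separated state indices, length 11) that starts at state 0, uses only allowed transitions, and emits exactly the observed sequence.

0,1,3,0,1,2,1,3,1,2,3

  t0 'z' -> {0}, take 0 (start)
  t1 'x' -> {1}, take 1 (0->1 ok)
  t2 'y' -> {2,3}, take 3 (1->3 ok)
  t3 'z' -> {0}, take 0 (3->0 ok)
  t4 'x' -> {1}, take 1 (0->1 ok)
  t5 'y' -> {2,3}, take 2 (1->2 ok)
  t6 'x' -> {1}, take 1 (2->1 ok)
  t7 'y' -> {2,3}, take 3 (1->3 ok)
  t8 'x' -> {1}, take 1 (3->1 ok)
  t9 'y' -> {2,3}, take 2 (1->2 ok)
  t10 'y' -> {2,3}, take 3 (2->3 ok)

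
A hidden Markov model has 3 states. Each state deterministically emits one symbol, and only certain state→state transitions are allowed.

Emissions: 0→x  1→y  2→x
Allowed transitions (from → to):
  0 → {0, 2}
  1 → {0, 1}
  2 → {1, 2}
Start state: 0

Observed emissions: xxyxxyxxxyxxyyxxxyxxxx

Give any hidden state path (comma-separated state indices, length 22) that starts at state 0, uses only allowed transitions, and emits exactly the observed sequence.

  0: obs=x cand={0,2} pick 0 [start]
  1: obs=x cand={0,2} pick 2 [0->2 ok]
  2: obs=y cand={1} pick 1 [2->1 ok]
  3: obs=x cand={0,2} pick 0 [1->0 ok]
  4: obs=x cand={0,2} pick 2 [0->2 ok]
  5: obs=y cand={1} pick 1 [2->1 ok]
  6: obs=x cand={0,2} pick 0 [1->0 ok]
  7: obs=x cand={0,2} pick 2 [0->2 ok]
  8: obs=x cand={0,2} pick 2 [2->2 ok]
  9: obs=y cand={1} pick 1 [2->1 ok]
  10: obs=x cand={0,2} pick 0 [1->0 ok]
  11: obs=x cand={0,2} pick 2 [0->2 ok]
  12: obs=y cand={1} pick 1 [2->1 ok]
  13: obs=y cand={1} pick 1 [1->1 ok]
  14: obs=x cand={0,2} pick 0 [1->0 ok]
  15: obs=x cand={0,2} pick 0 [0->0 ok]
  16: obs=x cand={0,2} pick 2 [0->2 ok]
  17: obs=y cand={1} pick 1 [2->1 ok]
  18: obs=x cand={0,2} pick 0 [1->0 ok]
  19: obs=x cand={0,2} pick 0 [0->0 ok]
  20: obs=x cand={0,2} pick 0 [0->0 ok]
  21: obs=x cand={0,2} pick 2 [0->2 ok]

0,2,1,0,2,1,0,2,2,1,0,2,1,1,0,0,2,1,0,0,0,2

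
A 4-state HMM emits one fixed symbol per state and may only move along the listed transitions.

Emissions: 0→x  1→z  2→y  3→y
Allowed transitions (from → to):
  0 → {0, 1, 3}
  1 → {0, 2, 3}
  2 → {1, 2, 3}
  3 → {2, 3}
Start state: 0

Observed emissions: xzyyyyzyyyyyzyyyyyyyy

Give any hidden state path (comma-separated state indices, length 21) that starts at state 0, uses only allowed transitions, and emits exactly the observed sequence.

0,1,2,2,3,2,1,2,3,2,3,2,1,3,3,3,2,3,3,2,3

  pos 0: x in {0}, choose 0; start
  pos 1: z in {1}, choose 1; 0->1 ok
  pos 2: y in {2,3}, choose 2; 1->2 ok
  pos 3: y in {2,3}, choose 2; 2->2 ok
  pos 4: y in {2,3}, choose 3; 2->3 ok
  pos 5: y in {2,3}, choose 2; 3->2 ok
  pos 6: z in {1}, choose 1; 2->1 ok
  pos 7: y in {2,3}, choose 2; 1->2 ok
  pos 8: y in {2,3}, choose 3; 2->3 ok
  pos 9: y in {2,3}, choose 2; 3->2 ok
  pos 10: y in {2,3}, choose 3; 2->3 ok
  pos 11: y in {2,3}, choose 2; 3->2 ok
  pos 12: z in {1}, choose 1; 2->1 ok
  pos 13: y in {2,3}, choose 3; 1->3 ok
  pos 14: y in {2,3}, choose 3; 3->3 ok
  pos 15: y in {2,3}, choose 3; 3->3 ok
  pos 16: y in {2,3}, choose 2; 3->2 ok
  pos 17: y in {2,3}, choose 3; 2->3 ok
  pos 18: y in {2,3}, choose 3; 3->3 ok
  pos 19: y in {2,3}, choose 2; 3->2 ok
  pos 20: y in {2,3}, choose 3; 2->3 ok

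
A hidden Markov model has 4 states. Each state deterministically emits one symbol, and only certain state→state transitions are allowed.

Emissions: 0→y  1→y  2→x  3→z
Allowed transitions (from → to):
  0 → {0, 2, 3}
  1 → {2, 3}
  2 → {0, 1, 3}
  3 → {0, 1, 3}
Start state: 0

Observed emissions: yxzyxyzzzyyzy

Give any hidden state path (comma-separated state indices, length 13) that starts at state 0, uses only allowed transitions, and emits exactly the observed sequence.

0,2,3,1,2,1,3,3,3,0,0,3,1

  [0] y  {0,1}  => 0  start
  [1] x  {2}  => 2  0->2 ok
  [2] z  {3}  => 3  2->3 ok
  [3] y  {0,1}  => 1  3->1 ok
  [4] x  {2}  => 2  1->2 ok
  [5] y  {0,1}  => 1  2->1 ok
  [6] z  {3}  => 3  1->3 ok
  [7] z  {3}  => 3  3->3 ok
  [8] z  {3}  => 3  3->3 ok
  [9] y  {0,1}  => 0  3->0 ok
  [10] y  {0,1}  => 0  0->0 ok
  [11] z  {3}  => 3  0->3 ok
  [12] y  {0,1}  => 1  3->1 ok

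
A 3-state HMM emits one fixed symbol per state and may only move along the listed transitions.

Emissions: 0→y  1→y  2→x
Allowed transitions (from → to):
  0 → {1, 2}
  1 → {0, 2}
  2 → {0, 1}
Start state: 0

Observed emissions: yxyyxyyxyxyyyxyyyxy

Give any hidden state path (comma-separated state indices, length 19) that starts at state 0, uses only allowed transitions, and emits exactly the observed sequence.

0,2,1,0,2,1,0,2,1,2,1,0,1,2,0,1,0,2,1

  pos 0: y in {0,1}, choose 0; start
  pos 1: x in {2}, choose 2; 0->2 ok
  pos 2: y in {0,1}, choose 1; 2->1 ok
  pos 3: y in {0,1}, choose 0; 1->0 ok
  pos 4: x in {2}, choose 2; 0->2 ok
  pos 5: y in {0,1}, choose 1; 2->1 ok
  pos 6: y in {0,1}, choose 0; 1->0 ok
  pos 7: x in {2}, choose 2; 0->2 ok
  pos 8: y in {0,1}, choose 1; 2->1 ok
  pos 9: x in {2}, choose 2; 1->2 ok
  pos 10: y in {0,1}, choose 1; 2->1 ok
  pos 11: y in {0,1}, choose 0; 1->0 ok
  pos 12: y in {0,1}, choose 1; 0->1 ok
  pos 13: x in {2}, choose 2; 1->2 ok
  pos 14: y in {0,1}, choose 0; 2->0 ok
  pos 15: y in {0,1}, choose 1; 0->1 ok
  pos 16: y in {0,1}, choose 0; 1->0 ok
  pos 17: x in {2}, choose 2; 0->2 ok
  pos 18: y in {0,1}, choose 1; 2->1 ok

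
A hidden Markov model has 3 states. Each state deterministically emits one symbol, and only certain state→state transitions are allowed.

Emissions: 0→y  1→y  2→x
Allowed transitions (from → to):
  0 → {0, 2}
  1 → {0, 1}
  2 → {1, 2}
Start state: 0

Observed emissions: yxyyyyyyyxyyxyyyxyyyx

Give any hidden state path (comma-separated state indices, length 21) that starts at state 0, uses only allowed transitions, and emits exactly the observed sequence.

  pos 0: y in {0,1}, choose 0; start
  pos 1: x in {2}, choose 2; 0->2 ok
  pos 2: y in {0,1}, choose 1; 2->1 ok
  pos 3: y in {0,1}, choose 1; 1->1 ok
  pos 4: y in {0,1}, choose 1; 1->1 ok
  pos 5: y in {0,1}, choose 1; 1->1 ok
  pos 6: y in {0,1}, choose 1; 1->1 ok
  pos 7: y in {0,1}, choose 0; 1->0 ok
  pos 8: y in {0,1}, choose 0; 0->0 ok
  pos 9: x in {2}, choose 2; 0->2 ok
  pos 10: y in {0,1}, choose 1; 2->1 ok
  pos 11: y in {0,1}, choose 0; 1->0 ok
  pos 12: x in {2}, choose 2; 0->2 ok
  pos 13: y in {0,1}, choose 1; 2->1 ok
  pos 14: y in {0,1}, choose 1; 1->1 ok
  pos 15: y in {0,1}, choose 0; 1->0 ok
  pos 16: x in {2}, choose 2; 0->2 ok
  pos 17: y in {0,1}, choose 1; 2->1 ok
  pos 18: y in {0,1}, choose 0; 1->0 ok
  pos 19: y in {0,1}, choose 0; 0->0 ok
  pos 20: x in {2}, choose 2; 0->2 ok

0,2,1,1,1,1,1,0,0,2,1,0,2,1,1,0,2,1,0,0,2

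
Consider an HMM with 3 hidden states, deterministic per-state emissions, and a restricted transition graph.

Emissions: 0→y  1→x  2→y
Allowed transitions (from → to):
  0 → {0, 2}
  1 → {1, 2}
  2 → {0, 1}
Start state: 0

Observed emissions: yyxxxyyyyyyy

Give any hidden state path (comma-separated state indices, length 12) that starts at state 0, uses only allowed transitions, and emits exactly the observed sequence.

  [0] y  {0,2}  => 0  start
  [1] y  {0,2}  => 2  0->2 ok
  [2] x  {1}  => 1  2->1 ok
  [3] x  {1}  => 1  1->1 ok
  [4] x  {1}  => 1  1->1 ok
  [5] y  {0,2}  => 2  1->2 ok
  [6] y  {0,2}  => 0  2->0 ok
  [7] y  {0,2}  => 2  0->2 ok
  [8] y  {0,2}  => 0  2->0 ok
  [9] y  {0,2}  => 0  0->0 ok
  [10] y  {0,2}  => 2  0->2 ok
  [11] y  {0,2}  => 0  2->0 ok

0,2,1,1,1,2,0,2,0,0,2,0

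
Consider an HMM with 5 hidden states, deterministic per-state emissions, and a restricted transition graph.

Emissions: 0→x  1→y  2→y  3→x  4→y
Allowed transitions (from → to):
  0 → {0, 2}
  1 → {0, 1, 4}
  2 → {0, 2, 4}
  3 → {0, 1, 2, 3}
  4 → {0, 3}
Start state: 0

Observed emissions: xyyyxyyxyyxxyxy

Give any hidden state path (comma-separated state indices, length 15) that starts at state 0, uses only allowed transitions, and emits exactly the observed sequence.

  0: obs=x cand={0,3} pick 0 [start]
  1: obs=y cand={1,2,4} pick 2 [0->2 ok]
  2: obs=y cand={1,2,4} pick 2 [2->2 ok]
  3: obs=y cand={1,2,4} pick 4 [2->4 ok]
  4: obs=x cand={0,3} pick 0 [4->0 ok]
  5: obs=y cand={1,2,4} pick 2 [0->2 ok]
  6: obs=y cand={1,2,4} pick 4 [2->4 ok]
  7: obs=x cand={0,3} pick 0 [4->0 ok]
  8: obs=y cand={1,2,4} pick 2 [0->2 ok]
  9: obs=y cand={1,2,4} pick 2 [2->2 ok]
  10: obs=x cand={0,3} pick 0 [2->0 ok]
  11: obs=x cand={0,3} pick 0 [0->0 ok]
  12: obs=y cand={1,2,4} pick 2 [0->2 ok]
  13: obs=x cand={0,3} pick 0 [2->0 ok]
  14: obs=y cand={1,2,4} pick 2 [0->2 ok]

0,2,2,4,0,2,4,0,2,2,0,0,2,0,2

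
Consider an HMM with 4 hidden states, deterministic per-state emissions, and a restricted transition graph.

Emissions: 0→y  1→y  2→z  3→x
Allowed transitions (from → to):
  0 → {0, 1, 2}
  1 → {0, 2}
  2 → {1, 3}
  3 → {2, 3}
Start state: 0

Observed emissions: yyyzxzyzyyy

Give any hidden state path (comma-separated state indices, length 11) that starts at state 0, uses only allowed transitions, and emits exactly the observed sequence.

  pos 0: y in {0,1}, choose 0; start
  pos 1: y in {0,1}, choose 0; 0->0 ok
  pos 2: y in {0,1}, choose 1; 0->1 ok
  pos 3: z in {2}, choose 2; 1->2 ok
  pos 4: x in {3}, choose 3; 2->3 ok
  pos 5: z in {2}, choose 2; 3->2 ok
  pos 6: y in {0,1}, choose 1; 2->1 ok
  pos 7: z in {2}, choose 2; 1->2 ok
  pos 8: y in {0,1}, choose 1; 2->1 ok
  pos 9: y in {0,1}, choose 0; 1->0 ok
  pos 10: y in {0,1}, choose 0; 0->0 ok

0,0,1,2,3,2,1,2,1,0,0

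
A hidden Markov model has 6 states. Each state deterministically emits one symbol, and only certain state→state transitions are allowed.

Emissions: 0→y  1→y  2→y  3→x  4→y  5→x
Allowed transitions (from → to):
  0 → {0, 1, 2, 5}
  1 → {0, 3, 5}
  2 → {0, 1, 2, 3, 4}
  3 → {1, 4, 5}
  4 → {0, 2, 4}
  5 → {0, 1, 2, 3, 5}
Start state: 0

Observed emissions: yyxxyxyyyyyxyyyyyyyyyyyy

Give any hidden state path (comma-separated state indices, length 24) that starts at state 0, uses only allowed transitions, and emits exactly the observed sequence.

0,1,5,3,1,3,4,2,0,1,0,5,1,0,2,4,4,4,2,0,0,2,0,1

  t0 'y' -> {0,1,2,4}, take 0 (start)
  t1 'y' -> {0,1,2,4}, take 1 (0->1 ok)
  t2 'x' -> {3,5}, take 5 (1->5 ok)
  t3 'x' -> {3,5}, take 3 (5->3 ok)
  t4 'y' -> {0,1,2,4}, take 1 (3->1 ok)
  t5 'x' -> {3,5}, take 3 (1->3 ok)
  t6 'y' -> {0,1,2,4}, take 4 (3->4 ok)
  t7 'y' -> {0,1,2,4}, take 2 (4->2 ok)
  t8 'y' -> {0,1,2,4}, take 0 (2->0 ok)
  t9 'y' -> {0,1,2,4}, take 1 (0->1 ok)
  t10 'y' -> {0,1,2,4}, take 0 (1->0 ok)
  t11 'x' -> {3,5}, take 5 (0->5 ok)
  t12 'y' -> {0,1,2,4}, take 1 (5->1 ok)
  t13 'y' -> {0,1,2,4}, take 0 (1->0 ok)
  t14 'y' -> {0,1,2,4}, take 2 (0->2 ok)
  t15 'y' -> {0,1,2,4}, take 4 (2->4 ok)
  t16 'y' -> {0,1,2,4}, take 4 (4->4 ok)
  t17 'y' -> {0,1,2,4}, take 4 (4->4 ok)
  t18 'y' -> {0,1,2,4}, take 2 (4->2 ok)
  t19 'y' -> {0,1,2,4}, take 0 (2->0 ok)
  t20 'y' -> {0,1,2,4}, take 0 (0->0 ok)
  t21 'y' -> {0,1,2,4}, take 2 (0->2 ok)
  t22 'y' -> {0,1,2,4}, take 0 (2->0 ok)
  t23 'y' -> {0,1,2,4}, take 1 (0->1 ok)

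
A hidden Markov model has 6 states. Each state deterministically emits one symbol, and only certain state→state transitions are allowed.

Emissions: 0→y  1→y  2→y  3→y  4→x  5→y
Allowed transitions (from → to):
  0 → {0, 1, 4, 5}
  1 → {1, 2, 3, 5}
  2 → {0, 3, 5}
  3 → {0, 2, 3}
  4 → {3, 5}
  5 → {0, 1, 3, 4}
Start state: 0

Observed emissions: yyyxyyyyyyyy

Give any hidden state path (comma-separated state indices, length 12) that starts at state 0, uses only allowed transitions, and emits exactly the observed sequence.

0,1,5,4,3,0,1,5,1,2,3,2

  pos 0: y in {0,1,2,3,5}, choose 0; start
  pos 1: y in {0,1,2,3,5}, choose 1; 0->1 ok
  pos 2: y in {0,1,2,3,5}, choose 5; 1->5 ok
  pos 3: x in {4}, choose 4; 5->4 ok
  pos 4: y in {0,1,2,3,5}, choose 3; 4->3 ok
  pos 5: y in {0,1,2,3,5}, choose 0; 3->0 ok
  pos 6: y in {0,1,2,3,5}, choose 1; 0->1 ok
  pos 7: y in {0,1,2,3,5}, choose 5; 1->5 ok
  pos 8: y in {0,1,2,3,5}, choose 1; 5->1 ok
  pos 9: y in {0,1,2,3,5}, choose 2; 1->2 ok
  pos 10: y in {0,1,2,3,5}, choose 3; 2->3 ok
  pos 11: y in {0,1,2,3,5}, choose 2; 3->2 ok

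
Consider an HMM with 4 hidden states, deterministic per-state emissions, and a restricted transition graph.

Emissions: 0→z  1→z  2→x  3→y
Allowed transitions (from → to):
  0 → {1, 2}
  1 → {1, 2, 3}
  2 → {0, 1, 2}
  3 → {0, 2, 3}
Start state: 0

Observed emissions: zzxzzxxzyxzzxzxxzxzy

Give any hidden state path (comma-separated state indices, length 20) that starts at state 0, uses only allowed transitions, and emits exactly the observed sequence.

  [0] z  {0,1}  => 0  start
  [1] z  {0,1}  => 1  0->1 ok
  [2] x  {2}  => 2  1->2 ok
  [3] z  {0,1}  => 0  2->0 ok
  [4] z  {0,1}  => 1  0->1 ok
  [5] x  {2}  => 2  1->2 ok
  [6] x  {2}  => 2  2->2 ok
  [7] z  {0,1}  => 1  2->1 ok
  [8] y  {3}  => 3  1->3 ok
  [9] x  {2}  => 2  3->2 ok
  [10] z  {0,1}  => 0  2->0 ok
  [11] z  {0,1}  => 1  0->1 ok
  [12] x  {2}  => 2  1->2 ok
  [13] z  {0,1}  => 0  2->0 ok
  [14] x  {2}  => 2  0->2 ok
  [15] x  {2}  => 2  2->2 ok
  [16] z  {0,1}  => 1  2->1 ok
  [17] x  {2}  => 2  1->2 ok
  [18] z  {0,1}  => 1  2->1 ok
  [19] y  {3}  => 3  1->3 ok

0,1,2,0,1,2,2,1,3,2,0,1,2,0,2,2,1,2,1,3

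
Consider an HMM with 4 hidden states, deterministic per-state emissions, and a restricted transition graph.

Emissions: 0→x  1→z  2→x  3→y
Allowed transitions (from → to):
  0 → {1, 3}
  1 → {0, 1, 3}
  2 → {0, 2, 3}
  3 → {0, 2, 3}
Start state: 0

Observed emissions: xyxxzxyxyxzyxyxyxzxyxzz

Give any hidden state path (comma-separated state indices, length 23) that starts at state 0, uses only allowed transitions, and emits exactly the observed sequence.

0,3,2,0,1,0,3,2,3,0,1,3,0,3,0,3,0,1,0,3,0,1,1

  t0 'x' -> {0,2}, take 0 (start)
  t1 'y' -> {3}, take 3 (0->3 ok)
  t2 'x' -> {0,2}, take 2 (3->2 ok)
  t3 'x' -> {0,2}, take 0 (2->0 ok)
  t4 'z' -> {1}, take 1 (0->1 ok)
  t5 'x' -> {0,2}, take 0 (1->0 ok)
  t6 'y' -> {3}, take 3 (0->3 ok)
  t7 'x' -> {0,2}, take 2 (3->2 ok)
  t8 'y' -> {3}, take 3 (2->3 ok)
  t9 'x' -> {0,2}, take 0 (3->0 ok)
  t10 'z' -> {1}, take 1 (0->1 ok)
  t11 'y' -> {3}, take 3 (1->3 ok)
  t12 'x' -> {0,2}, take 0 (3->0 ok)
  t13 'y' -> {3}, take 3 (0->3 ok)
  t14 'x' -> {0,2}, take 0 (3->0 ok)
  t15 'y' -> {3}, take 3 (0->3 ok)
  t16 'x' -> {0,2}, take 0 (3->0 ok)
  t17 'z' -> {1}, take 1 (0->1 ok)
  t18 'x' -> {0,2}, take 0 (1->0 ok)
  t19 'y' -> {3}, take 3 (0->3 ok)
  t20 'x' -> {0,2}, take 0 (3->0 ok)
  t21 'z' -> {1}, take 1 (0->1 ok)
  t22 'z' -> {1}, take 1 (1->1 ok)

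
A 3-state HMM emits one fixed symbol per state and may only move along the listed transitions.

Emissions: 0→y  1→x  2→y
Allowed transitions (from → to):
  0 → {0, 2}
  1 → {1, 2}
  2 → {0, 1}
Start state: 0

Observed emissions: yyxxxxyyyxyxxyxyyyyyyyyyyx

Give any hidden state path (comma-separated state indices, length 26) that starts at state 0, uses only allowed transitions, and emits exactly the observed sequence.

  [0] y  {0,2}  => 0  start
  [1] y  {0,2}  => 2  0->2 ok
  [2] x  {1}  => 1  2->1 ok
  [3] x  {1}  => 1  1->1 ok
  [4] x  {1}  => 1  1->1 ok
  [5] x  {1}  => 1  1->1 ok
  [6] y  {0,2}  => 2  1->2 ok
  [7] y  {0,2}  => 0  2->0 ok
  [8] y  {0,2}  => 2  0->2 ok
  [9] x  {1}  => 1  2->1 ok
  [10] y  {0,2}  => 2  1->2 ok
  [11] x  {1}  => 1  2->1 ok
  [12] x  {1}  => 1  1->1 ok
  [13] y  {0,2}  => 2  1->2 ok
  [14] x  {1}  => 1  2->1 ok
  [15] y  {0,2}  => 2  1->2 ok
  [16] y  {0,2}  => 0  2->0 ok
  [17] y  {0,2}  => 2  0->2 ok
  [18] y  {0,2}  => 0  2->0 ok
  [19] y  {0,2}  => 0  0->0 ok
  [20] y  {0,2}  => 2  0->2 ok
  [21] y  {0,2}  => 0  2->0 ok
  [22] y  {0,2}  => 0  0->0 ok
  [23] y  {0,2}  => 0  0->0 ok
  [24] y  {0,2}  => 2  0->2 ok
  [25] x  {1}  => 1  2->1 ok

0,2,1,1,1,1,2,0,2,1,2,1,1,2,1,2,0,2,0,0,2,0,0,0,2,1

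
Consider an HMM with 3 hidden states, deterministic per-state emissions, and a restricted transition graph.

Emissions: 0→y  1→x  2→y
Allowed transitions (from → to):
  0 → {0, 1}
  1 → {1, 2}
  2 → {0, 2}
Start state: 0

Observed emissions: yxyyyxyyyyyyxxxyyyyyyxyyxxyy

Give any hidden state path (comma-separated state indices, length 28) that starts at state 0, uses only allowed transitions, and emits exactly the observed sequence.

  t0 'y' -> {0,2}, take 0 (start)
  t1 'x' -> {1}, take 1 (0->1 ok)
  t2 'y' -> {0,2}, take 2 (1->2 ok)
  t3 'y' -> {0,2}, take 0 (2->0 ok)
  t4 'y' -> {0,2}, take 0 (0->0 ok)
  t5 'x' -> {1}, take 1 (0->1 ok)
  t6 'y' -> {0,2}, take 2 (1->2 ok)
  t7 'y' -> {0,2}, take 2 (2->2 ok)
  t8 'y' -> {0,2}, take 2 (2->2 ok)
  t9 'y' -> {0,2}, take 2 (2->2 ok)
  t10 'y' -> {0,2}, take 2 (2->2 ok)
  t11 'y' -> {0,2}, take 0 (2->0 ok)
  t12 'x' -> {1}, take 1 (0->1 ok)
  t13 'x' -> {1}, take 1 (1->1 ok)
  t14 'x' -> {1}, take 1 (1->1 ok)
  t15 'y' -> {0,2}, take 2 (1->2 ok)
  t16 'y' -> {0,2}, take 2 (2->2 ok)
  t17 'y' -> {0,2}, take 2 (2->2 ok)
  t18 'y' -> {0,2}, take 2 (2->2 ok)
  t19 'y' -> {0,2}, take 0 (2->0 ok)
  t20 'y' -> {0,2}, take 0 (0->0 ok)
  t21 'x' -> {1}, take 1 (0->1 ok)
  t22 'y' -> {0,2}, take 2 (1->2 ok)
  t23 'y' -> {0,2}, take 0 (2->0 ok)
  t24 'x' -> {1}, take 1 (0->1 ok)
  t25 'x' -> {1}, take 1 (1->1 ok)
  t26 'y' -> {0,2}, take 2 (1->2 ok)
  t27 'y' -> {0,2}, take 0 (2->0 ok)

0,1,2,0,0,1,2,2,2,2,2,0,1,1,1,2,2,2,2,0,0,1,2,0,1,1,2,0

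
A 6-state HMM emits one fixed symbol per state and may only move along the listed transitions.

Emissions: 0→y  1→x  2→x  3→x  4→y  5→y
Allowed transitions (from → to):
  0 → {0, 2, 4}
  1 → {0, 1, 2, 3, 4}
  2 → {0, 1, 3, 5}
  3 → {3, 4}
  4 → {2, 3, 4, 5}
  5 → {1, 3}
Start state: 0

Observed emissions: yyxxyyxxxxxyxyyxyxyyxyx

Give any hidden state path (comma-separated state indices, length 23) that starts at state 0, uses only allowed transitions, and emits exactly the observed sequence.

0,0,2,3,4,5,3,3,3,3,3,4,3,4,4,2,5,3,4,5,1,4,3

  t0 'y' -> {0,4,5}, take 0 (start)
  t1 'y' -> {0,4,5}, take 0 (0->0 ok)
  t2 'x' -> {1,2,3}, take 2 (0->2 ok)
  t3 'x' -> {1,2,3}, take 3 (2->3 ok)
  t4 'y' -> {0,4,5}, take 4 (3->4 ok)
  t5 'y' -> {0,4,5}, take 5 (4->5 ok)
  t6 'x' -> {1,2,3}, take 3 (5->3 ok)
  t7 'x' -> {1,2,3}, take 3 (3->3 ok)
  t8 'x' -> {1,2,3}, take 3 (3->3 ok)
  t9 'x' -> {1,2,3}, take 3 (3->3 ok)
  t10 'x' -> {1,2,3}, take 3 (3->3 ok)
  t11 'y' -> {0,4,5}, take 4 (3->4 ok)
  t12 'x' -> {1,2,3}, take 3 (4->3 ok)
  t13 'y' -> {0,4,5}, take 4 (3->4 ok)
  t14 'y' -> {0,4,5}, take 4 (4->4 ok)
  t15 'x' -> {1,2,3}, take 2 (4->2 ok)
  t16 'y' -> {0,4,5}, take 5 (2->5 ok)
  t17 'x' -> {1,2,3}, take 3 (5->3 ok)
  t18 'y' -> {0,4,5}, take 4 (3->4 ok)
  t19 'y' -> {0,4,5}, take 5 (4->5 ok)
  t20 'x' -> {1,2,3}, take 1 (5->1 ok)
  t21 'y' -> {0,4,5}, take 4 (1->4 ok)
  t22 'x' -> {1,2,3}, take 3 (4->3 ok)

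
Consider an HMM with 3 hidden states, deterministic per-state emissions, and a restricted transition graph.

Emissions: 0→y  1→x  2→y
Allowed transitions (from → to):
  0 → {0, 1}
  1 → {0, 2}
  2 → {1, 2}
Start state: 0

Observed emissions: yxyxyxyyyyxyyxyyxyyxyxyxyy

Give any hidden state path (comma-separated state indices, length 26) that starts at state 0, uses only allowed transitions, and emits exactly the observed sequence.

0,1,2,1,2,1,0,0,0,0,1,2,2,1,0,0,1,2,2,1,0,1,2,1,0,0

  t0 'y' -> {0,2}, take 0 (start)
  t1 'x' -> {1}, take 1 (0->1 ok)
  t2 'y' -> {0,2}, take 2 (1->2 ok)
  t3 'x' -> {1}, take 1 (2->1 ok)
  t4 'y' -> {0,2}, take 2 (1->2 ok)
  t5 'x' -> {1}, take 1 (2->1 ok)
  t6 'y' -> {0,2}, take 0 (1->0 ok)
  t7 'y' -> {0,2}, take 0 (0->0 ok)
  t8 'y' -> {0,2}, take 0 (0->0 ok)
  t9 'y' -> {0,2}, take 0 (0->0 ok)
  t10 'x' -> {1}, take 1 (0->1 ok)
  t11 'y' -> {0,2}, take 2 (1->2 ok)
  t12 'y' -> {0,2}, take 2 (2->2 ok)
  t13 'x' -> {1}, take 1 (2->1 ok)
  t14 'y' -> {0,2}, take 0 (1->0 ok)
  t15 'y' -> {0,2}, take 0 (0->0 ok)
  t16 'x' -> {1}, take 1 (0->1 ok)
  t17 'y' -> {0,2}, take 2 (1->2 ok)
  t18 'y' -> {0,2}, take 2 (2->2 ok)
  t19 'x' -> {1}, take 1 (2->1 ok)
  t20 'y' -> {0,2}, take 0 (1->0 ok)
  t21 'x' -> {1}, take 1 (0->1 ok)
  t22 'y' -> {0,2}, take 2 (1->2 ok)
  t23 'x' -> {1}, take 1 (2->1 ok)
  t24 'y' -> {0,2}, take 0 (1->0 ok)
  t25 'y' -> {0,2}, take 0 (0->0 ok)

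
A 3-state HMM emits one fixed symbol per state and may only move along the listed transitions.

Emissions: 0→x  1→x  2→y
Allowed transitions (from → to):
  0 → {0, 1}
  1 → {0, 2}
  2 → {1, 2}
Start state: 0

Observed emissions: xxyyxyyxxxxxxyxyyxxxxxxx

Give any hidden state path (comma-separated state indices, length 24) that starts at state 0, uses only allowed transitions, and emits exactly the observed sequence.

0,1,2,2,1,2,2,1,0,1,0,0,1,2,1,2,2,1,0,0,0,1,0,0

  pos 0: x in {0,1}, choose 0; start
  pos 1: x in {0,1}, choose 1; 0->1 ok
  pos 2: y in {2}, choose 2; 1->2 ok
  pos 3: y in {2}, choose 2; 2->2 ok
  pos 4: x in {0,1}, choose 1; 2->1 ok
  pos 5: y in {2}, choose 2; 1->2 ok
  pos 6: y in {2}, choose 2; 2->2 ok
  pos 7: x in {0,1}, choose 1; 2->1 ok
  pos 8: x in {0,1}, choose 0; 1->0 ok
  pos 9: x in {0,1}, choose 1; 0->1 ok
  pos 10: x in {0,1}, choose 0; 1->0 ok
  pos 11: x in {0,1}, choose 0; 0->0 ok
  pos 12: x in {0,1}, choose 1; 0->1 ok
  pos 13: y in {2}, choose 2; 1->2 ok
  pos 14: x in {0,1}, choose 1; 2->1 ok
  pos 15: y in {2}, choose 2; 1->2 ok
  pos 16: y in {2}, choose 2; 2->2 ok
  pos 17: x in {0,1}, choose 1; 2->1 ok
  pos 18: x in {0,1}, choose 0; 1->0 ok
  pos 19: x in {0,1}, choose 0; 0->0 ok
  pos 20: x in {0,1}, choose 0; 0->0 ok
  pos 21: x in {0,1}, choose 1; 0->1 ok
  pos 22: x in {0,1}, choose 0; 1->0 ok
  pos 23: x in {0,1}, choose 0; 0->0 ok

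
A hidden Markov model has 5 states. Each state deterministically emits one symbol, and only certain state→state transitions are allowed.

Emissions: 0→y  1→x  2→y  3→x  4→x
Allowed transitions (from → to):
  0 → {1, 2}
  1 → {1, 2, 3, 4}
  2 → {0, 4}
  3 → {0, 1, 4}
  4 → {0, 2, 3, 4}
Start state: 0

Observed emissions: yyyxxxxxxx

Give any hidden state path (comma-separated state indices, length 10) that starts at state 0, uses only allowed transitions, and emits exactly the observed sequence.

  0: obs=y cand={0,2} pick 0 [start]
  1: obs=y cand={0,2} pick 2 [0->2 ok]
  2: obs=y cand={0,2} pick 0 [2->0 ok]
  3: obs=x cand={1,3,4} pick 1 [0->1 ok]
  4: obs=x cand={1,3,4} pick 4 [1->4 ok]
  5: obs=x cand={1,3,4} pick 4 [4->4 ok]
  6: obs=x cand={1,3,4} pick 3 [4->3 ok]
  7: obs=x cand={1,3,4} pick 4 [3->4 ok]
  8: obs=x cand={1,3,4} pick 4 [4->4 ok]
  9: obs=x cand={1,3,4} pick 4 [4->4 ok]

0,2,0,1,4,4,3,4,4,4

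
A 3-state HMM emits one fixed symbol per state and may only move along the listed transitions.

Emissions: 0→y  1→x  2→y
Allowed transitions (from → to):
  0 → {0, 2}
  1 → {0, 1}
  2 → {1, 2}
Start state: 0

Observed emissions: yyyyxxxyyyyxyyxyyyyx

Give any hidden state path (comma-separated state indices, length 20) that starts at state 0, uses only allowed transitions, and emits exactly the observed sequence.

0,2,2,2,1,1,1,0,0,2,2,1,0,2,1,0,0,2,2,1

  0: obs=y cand={0,2} pick 0 [start]
  1: obs=y cand={0,2} pick 2 [0->2 ok]
  2: obs=y cand={0,2} pick 2 [2->2 ok]
  3: obs=y cand={0,2} pick 2 [2->2 ok]
  4: obs=x cand={1} pick 1 [2->1 ok]
  5: obs=x cand={1} pick 1 [1->1 ok]
  6: obs=x cand={1} pick 1 [1->1 ok]
  7: obs=y cand={0,2} pick 0 [1->0 ok]
  8: obs=y cand={0,2} pick 0 [0->0 ok]
  9: obs=y cand={0,2} pick 2 [0->2 ok]
  10: obs=y cand={0,2} pick 2 [2->2 ok]
  11: obs=x cand={1} pick 1 [2->1 ok]
  12: obs=y cand={0,2} pick 0 [1->0 ok]
  13: obs=y cand={0,2} pick 2 [0->2 ok]
  14: obs=x cand={1} pick 1 [2->1 ok]
  15: obs=y cand={0,2} pick 0 [1->0 ok]
  16: obs=y cand={0,2} pick 0 [0->0 ok]
  17: obs=y cand={0,2} pick 2 [0->2 ok]
  18: obs=y cand={0,2} pick 2 [2->2 ok]
  19: obs=x cand={1} pick 1 [2->1 ok]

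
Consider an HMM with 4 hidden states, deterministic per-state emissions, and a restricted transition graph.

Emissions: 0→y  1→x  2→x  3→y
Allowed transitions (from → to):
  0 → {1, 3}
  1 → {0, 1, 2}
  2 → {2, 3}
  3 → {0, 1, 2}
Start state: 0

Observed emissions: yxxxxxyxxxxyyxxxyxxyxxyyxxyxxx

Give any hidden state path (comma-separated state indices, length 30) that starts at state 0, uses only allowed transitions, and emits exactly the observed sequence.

  t0 'y' -> {0,3}, take 0 (start)
  t1 'x' -> {1,2}, take 1 (0->1 ok)
  t2 'x' -> {1,2}, take 2 (1->2 ok)
  t3 'x' -> {1,2}, take 2 (2->2 ok)
  t4 'x' -> {1,2}, take 2 (2->2 ok)
  t5 'x' -> {1,2}, take 2 (2->2 ok)
  t6 'y' -> {0,3}, take 3 (2->3 ok)
  t7 'x' -> {1,2}, take 1 (3->1 ok)
  t8 'x' -> {1,2}, take 2 (1->2 ok)
  t9 'x' -> {1,2}, take 2 (2->2 ok)
  t10 'x' -> {1,2}, take 2 (2->2 ok)
  t11 'y' -> {0,3}, take 3 (2->3 ok)
  t12 'y' -> {0,3}, take 0 (3->0 ok)
  t13 'x' -> {1,2}, take 1 (0->1 ok)
  t14 'x' -> {1,2}, take 1 (1->1 ok)
  t15 'x' -> {1,2}, take 1 (1->1 ok)
  t16 'y' -> {0,3}, take 0 (1->0 ok)
  t17 'x' -> {1,2}, take 1 (0->1 ok)
  t18 'x' -> {1,2}, take 2 (1->2 ok)
  t19 'y' -> {0,3}, take 3 (2->3 ok)
  t20 'x' -> {1,2}, take 2 (3->2 ok)
  t21 'x' -> {1,2}, take 2 (2->2 ok)
  t22 'y' -> {0,3}, take 3 (2->3 ok)
  t23 'y' -> {0,3}, take 0 (3->0 ok)
  t24 'x' -> {1,2}, take 1 (0->1 ok)
  t25 'x' -> {1,2}, take 2 (1->2 ok)
  t26 'y' -> {0,3}, take 3 (2->3 ok)
  t27 'x' -> {1,2}, take 1 (3->1 ok)
  t28 'x' -> {1,2}, take 1 (1->1 ok)
  t29 'x' -> {1,2}, take 2 (1->2 ok)

0,1,2,2,2,2,3,1,2,2,2,3,0,1,1,1,0,1,2,3,2,2,3,0,1,2,3,1,1,2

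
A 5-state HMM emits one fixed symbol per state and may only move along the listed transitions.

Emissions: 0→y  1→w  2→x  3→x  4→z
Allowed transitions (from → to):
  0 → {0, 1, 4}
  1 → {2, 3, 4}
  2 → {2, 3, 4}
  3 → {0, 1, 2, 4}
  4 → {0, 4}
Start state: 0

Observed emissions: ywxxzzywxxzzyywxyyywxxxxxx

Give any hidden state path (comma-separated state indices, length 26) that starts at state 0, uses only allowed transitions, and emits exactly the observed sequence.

0,1,2,3,4,4,0,1,2,2,4,4,0,0,1,3,0,0,0,1,3,2,2,2,3,2

  [0] y  {0}  => 0  start
  [1] w  {1}  => 1  0->1 ok
  [2] x  {2,3}  => 2  1->2 ok
  [3] x  {2,3}  => 3  2->3 ok
  [4] z  {4}  => 4  3->4 ok
  [5] z  {4}  => 4  4->4 ok
  [6] y  {0}  => 0  4->0 ok
  [7] w  {1}  => 1  0->1 ok
  [8] x  {2,3}  => 2  1->2 ok
  [9] x  {2,3}  => 2  2->2 ok
  [10] z  {4}  => 4  2->4 ok
  [11] z  {4}  => 4  4->4 ok
  [12] y  {0}  => 0  4->0 ok
  [13] y  {0}  => 0  0->0 ok
  [14] w  {1}  => 1  0->1 ok
  [15] x  {2,3}  => 3  1->3 ok
  [16] y  {0}  => 0  3->0 ok
  [17] y  {0}  => 0  0->0 ok
  [18] y  {0}  => 0  0->0 ok
  [19] w  {1}  => 1  0->1 ok
  [20] x  {2,3}  => 3  1->3 ok
  [21] x  {2,3}  => 2  3->2 ok
  [22] x  {2,3}  => 2  2->2 ok
  [23] x  {2,3}  => 2  2->2 ok
  [24] x  {2,3}  => 3  2->3 ok
  [25] x  {2,3}  => 2  3->2 ok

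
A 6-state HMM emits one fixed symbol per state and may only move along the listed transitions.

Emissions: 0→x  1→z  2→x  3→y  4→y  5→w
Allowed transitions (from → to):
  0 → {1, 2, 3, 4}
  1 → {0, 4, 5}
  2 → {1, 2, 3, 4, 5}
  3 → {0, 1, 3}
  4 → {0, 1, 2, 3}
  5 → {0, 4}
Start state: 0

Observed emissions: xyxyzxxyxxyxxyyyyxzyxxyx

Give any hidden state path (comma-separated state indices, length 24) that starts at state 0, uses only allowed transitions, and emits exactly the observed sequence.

0,4,0,4,1,0,2,3,0,2,4,0,2,3,3,3,3,0,1,4,2,2,3,0

  [0] x  {0,2}  => 0  start
  [1] y  {3,4}  => 4  0->4 ok
  [2] x  {0,2}  => 0  4->0 ok
  [3] y  {3,4}  => 4  0->4 ok
  [4] z  {1}  => 1  4->1 ok
  [5] x  {0,2}  => 0  1->0 ok
  [6] x  {0,2}  => 2  0->2 ok
  [7] y  {3,4}  => 3  2->3 ok
  [8] x  {0,2}  => 0  3->0 ok
  [9] x  {0,2}  => 2  0->2 ok
  [10] y  {3,4}  => 4  2->4 ok
  [11] x  {0,2}  => 0  4->0 ok
  [12] x  {0,2}  => 2  0->2 ok
  [13] y  {3,4}  => 3  2->3 ok
  [14] y  {3,4}  => 3  3->3 ok
  [15] y  {3,4}  => 3  3->3 ok
  [16] y  {3,4}  => 3  3->3 ok
  [17] x  {0,2}  => 0  3->0 ok
  [18] z  {1}  => 1  0->1 ok
  [19] y  {3,4}  => 4  1->4 ok
  [20] x  {0,2}  => 2  4->2 ok
  [21] x  {0,2}  => 2  2->2 ok
  [22] y  {3,4}  => 3  2->3 ok
  [23] x  {0,2}  => 0  3->0 ok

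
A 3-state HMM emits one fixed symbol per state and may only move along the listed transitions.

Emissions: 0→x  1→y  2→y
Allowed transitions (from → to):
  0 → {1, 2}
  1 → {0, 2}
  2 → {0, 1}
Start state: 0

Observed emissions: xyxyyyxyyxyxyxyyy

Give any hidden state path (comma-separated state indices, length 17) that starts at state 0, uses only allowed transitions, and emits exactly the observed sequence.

  [0] x  {0}  => 0  start
  [1] y  {1,2}  => 2  0->2 ok
  [2] x  {0}  => 0  2->0 ok
  [3] y  {1,2}  => 2  0->2 ok
  [4] y  {1,2}  => 1  2->1 ok
  [5] y  {1,2}  => 2  1->2 ok
  [6] x  {0}  => 0  2->0 ok
  [7] y  {1,2}  => 1  0->1 ok
  [8] y  {1,2}  => 2  1->2 ok
  [9] x  {0}  => 0  2->0 ok
  [10] y  {1,2}  => 1  0->1 ok
  [11] x  {0}  => 0  1->0 ok
  [12] y  {1,2}  => 2  0->2 ok
  [13] x  {0}  => 0  2->0 ok
  [14] y  {1,2}  => 2  0->2 ok
  [15] y  {1,2}  => 1  2->1 ok
  [16] y  {1,2}  => 2  1->2 ok

0,2,0,2,1,2,0,1,2,0,1,0,2,0,2,1,2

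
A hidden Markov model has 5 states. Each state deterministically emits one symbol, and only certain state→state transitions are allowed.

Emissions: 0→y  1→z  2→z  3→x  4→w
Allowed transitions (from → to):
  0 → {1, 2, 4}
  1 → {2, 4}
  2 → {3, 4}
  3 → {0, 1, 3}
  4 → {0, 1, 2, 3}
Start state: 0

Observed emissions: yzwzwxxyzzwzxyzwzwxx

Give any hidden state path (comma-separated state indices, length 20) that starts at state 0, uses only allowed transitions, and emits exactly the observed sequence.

  pos 0: y in {0}, choose 0; start
  pos 1: z in {1,2}, choose 2; 0->2 ok
  pos 2: w in {4}, choose 4; 2->4 ok
  pos 3: z in {1,2}, choose 2; 4->2 ok
  pos 4: w in {4}, choose 4; 2->4 ok
  pos 5: x in {3}, choose 3; 4->3 ok
  pos 6: x in {3}, choose 3; 3->3 ok
  pos 7: y in {0}, choose 0; 3->0 ok
  pos 8: z in {1,2}, choose 1; 0->1 ok
  pos 9: z in {1,2}, choose 2; 1->2 ok
  pos 10: w in {4}, choose 4; 2->4 ok
  pos 11: z in {1,2}, choose 2; 4->2 ok
  pos 12: x in {3}, choose 3; 2->3 ok
  pos 13: y in {0}, choose 0; 3->0 ok
  pos 14: z in {1,2}, choose 1; 0->1 ok
  pos 15: w in {4}, choose 4; 1->4 ok
  pos 16: z in {1,2}, choose 1; 4->1 ok
  pos 17: w in {4}, choose 4; 1->4 ok
  pos 18: x in {3}, choose 3; 4->3 ok
  pos 19: x in {3}, choose 3; 3->3 ok

0,2,4,2,4,3,3,0,1,2,4,2,3,0,1,4,1,4,3,3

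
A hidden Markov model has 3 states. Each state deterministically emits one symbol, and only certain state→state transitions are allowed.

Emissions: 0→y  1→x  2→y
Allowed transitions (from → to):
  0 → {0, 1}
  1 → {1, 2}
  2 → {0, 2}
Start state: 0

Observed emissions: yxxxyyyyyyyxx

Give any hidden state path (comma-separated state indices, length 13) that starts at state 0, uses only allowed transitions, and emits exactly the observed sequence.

0,1,1,1,2,2,2,2,0,0,0,1,1

  [0] y  {0,2}  => 0  start
  [1] x  {1}  => 1  0->1 ok
  [2] x  {1}  => 1  1->1 ok
  [3] x  {1}  => 1  1->1 ok
  [4] y  {0,2}  => 2  1->2 ok
  [5] y  {0,2}  => 2  2->2 ok
  [6] y  {0,2}  => 2  2->2 ok
  [7] y  {0,2}  => 2  2->2 ok
  [8] y  {0,2}  => 0  2->0 ok
  [9] y  {0,2}  => 0  0->0 ok
  [10] y  {0,2}  => 0  0->0 ok
  [11] x  {1}  => 1  0->1 ok
  [12] x  {1}  => 1  1->1 ok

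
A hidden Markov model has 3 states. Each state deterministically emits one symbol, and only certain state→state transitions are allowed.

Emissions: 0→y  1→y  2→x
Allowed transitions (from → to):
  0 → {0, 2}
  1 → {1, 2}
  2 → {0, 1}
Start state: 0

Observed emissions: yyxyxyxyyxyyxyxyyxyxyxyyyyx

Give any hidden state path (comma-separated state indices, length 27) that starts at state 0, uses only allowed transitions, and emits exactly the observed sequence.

  [0] y  {0,1}  => 0  start
  [1] y  {0,1}  => 0  0->0 ok
  [2] x  {2}  => 2  0->2 ok
  [3] y  {0,1}  => 0  2->0 ok
  [4] x  {2}  => 2  0->2 ok
  [5] y  {0,1}  => 0  2->0 ok
  [6] x  {2}  => 2  0->2 ok
  [7] y  {0,1}  => 0  2->0 ok
  [8] y  {0,1}  => 0  0->0 ok
  [9] x  {2}  => 2  0->2 ok
  [10] y  {0,1}  => 1  2->1 ok
  [11] y  {0,1}  => 1  1->1 ok
  [12] x  {2}  => 2  1->2 ok
  [13] y  {0,1}  => 1  2->1 ok
  [14] x  {2}  => 2  1->2 ok
  [15] y  {0,1}  => 0  2->0 ok
  [16] y  {0,1}  => 0  0->0 ok
  [17] x  {2}  => 2  0->2 ok
  [18] y  {0,1}  => 0  2->0 ok
  [19] x  {2}  => 2  0->2 ok
  [20] y  {0,1}  => 0  2->0 ok
  [21] x  {2}  => 2  0->2 ok
  [22] y  {0,1}  => 1  2->1 ok
  [23] y  {0,1}  => 1  1->1 ok
  [24] y  {0,1}  => 1  1->1 ok
  [25] y  {0,1}  => 1  1->1 ok
  [26] x  {2}  => 2  1->2 ok

0,0,2,0,2,0,2,0,0,2,1,1,2,1,2,0,0,2,0,2,0,2,1,1,1,1,2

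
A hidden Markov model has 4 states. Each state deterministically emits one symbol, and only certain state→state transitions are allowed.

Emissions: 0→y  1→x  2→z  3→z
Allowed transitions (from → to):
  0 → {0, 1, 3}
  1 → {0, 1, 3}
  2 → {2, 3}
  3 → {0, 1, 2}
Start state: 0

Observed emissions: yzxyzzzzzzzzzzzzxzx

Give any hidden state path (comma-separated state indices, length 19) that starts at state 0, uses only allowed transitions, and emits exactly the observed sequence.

0,3,1,0,3,2,3,2,2,2,2,2,3,2,2,3,1,3,1

  pos 0: y in {0}, choose 0; start
  pos 1: z in {2,3}, choose 3; 0->3 ok
  pos 2: x in {1}, choose 1; 3->1 ok
  pos 3: y in {0}, choose 0; 1->0 ok
  pos 4: z in {2,3}, choose 3; 0->3 ok
  pos 5: z in {2,3}, choose 2; 3->2 ok
  pos 6: z in {2,3}, choose 3; 2->3 ok
  pos 7: z in {2,3}, choose 2; 3->2 ok
  pos 8: z in {2,3}, choose 2; 2->2 ok
  pos 9: z in {2,3}, choose 2; 2->2 ok
  pos 10: z in {2,3}, choose 2; 2->2 ok
  pos 11: z in {2,3}, choose 2; 2->2 ok
  pos 12: z in {2,3}, choose 3; 2->3 ok
  pos 13: z in {2,3}, choose 2; 3->2 ok
  pos 14: z in {2,3}, choose 2; 2->2 ok
  pos 15: z in {2,3}, choose 3; 2->3 ok
  pos 16: x in {1}, choose 1; 3->1 ok
  pos 17: z in {2,3}, choose 3; 1->3 ok
  pos 18: x in {1}, choose 1; 3->1 ok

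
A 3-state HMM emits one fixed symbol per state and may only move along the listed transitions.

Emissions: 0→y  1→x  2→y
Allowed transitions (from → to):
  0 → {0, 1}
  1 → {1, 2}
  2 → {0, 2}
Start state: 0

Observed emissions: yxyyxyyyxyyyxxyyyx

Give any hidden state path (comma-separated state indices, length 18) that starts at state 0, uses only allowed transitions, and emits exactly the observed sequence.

  0: obs=y cand={0,2} pick 0 [start]
  1: obs=x cand={1} pick 1 [0->1 ok]
  2: obs=y cand={0,2} pick 2 [1->2 ok]
  3: obs=y cand={0,2} pick 0 [2->0 ok]
  4: obs=x cand={1} pick 1 [0->1 ok]
  5: obs=y cand={0,2} pick 2 [1->2 ok]
  6: obs=y cand={0,2} pick 2 [2->2 ok]
  7: obs=y cand={0,2} pick 0 [2->0 ok]
  8: obs=x cand={1} pick 1 [0->1 ok]
  9: obs=y cand={0,2} pick 2 [1->2 ok]
  10: obs=y cand={0,2} pick 0 [2->0 ok]
  11: obs=y cand={0,2} pick 0 [0->0 ok]
  12: obs=x cand={1} pick 1 [0->1 ok]
  13: obs=x cand={1} pick 1 [1->1 ok]
  14: obs=y cand={0,2} pick 2 [1->2 ok]
  15: obs=y cand={0,2} pick 2 [2->2 ok]
  16: obs=y cand={0,2} pick 0 [2->0 ok]
  17: obs=x cand={1} pick 1 [0->1 ok]

0,1,2,0,1,2,2,0,1,2,0,0,1,1,2,2,0,1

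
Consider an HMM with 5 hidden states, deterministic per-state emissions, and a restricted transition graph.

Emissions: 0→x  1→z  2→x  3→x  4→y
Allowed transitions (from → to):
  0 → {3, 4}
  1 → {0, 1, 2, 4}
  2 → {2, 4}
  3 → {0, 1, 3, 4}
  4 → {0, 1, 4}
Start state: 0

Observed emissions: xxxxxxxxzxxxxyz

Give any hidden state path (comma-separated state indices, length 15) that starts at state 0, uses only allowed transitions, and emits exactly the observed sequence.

0,3,0,3,3,3,0,3,1,0,3,0,3,4,1

  [0] x  {0,2,3}  => 0  start
  [1] x  {0,2,3}  => 3  0->3 ok
  [2] x  {0,2,3}  => 0  3->0 ok
  [3] x  {0,2,3}  => 3  0->3 ok
  [4] x  {0,2,3}  => 3  3->3 ok
  [5] x  {0,2,3}  => 3  3->3 ok
  [6] x  {0,2,3}  => 0  3->0 ok
  [7] x  {0,2,3}  => 3  0->3 ok
  [8] z  {1}  => 1  3->1 ok
  [9] x  {0,2,3}  => 0  1->0 ok
  [10] x  {0,2,3}  => 3  0->3 ok
  [11] x  {0,2,3}  => 0  3->0 ok
  [12] x  {0,2,3}  => 3  0->3 ok
  [13] y  {4}  => 4  3->4 ok
  [14] z  {1}  => 1  4->1 ok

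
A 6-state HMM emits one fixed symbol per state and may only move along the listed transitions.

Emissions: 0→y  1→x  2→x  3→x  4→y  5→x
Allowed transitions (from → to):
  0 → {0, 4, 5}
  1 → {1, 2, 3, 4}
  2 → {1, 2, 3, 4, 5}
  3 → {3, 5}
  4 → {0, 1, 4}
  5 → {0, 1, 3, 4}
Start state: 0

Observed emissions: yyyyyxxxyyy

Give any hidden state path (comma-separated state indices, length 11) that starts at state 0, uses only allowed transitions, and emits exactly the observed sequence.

0,0,4,0,0,5,3,5,4,4,0

  0: obs=y cand={0,4} pick 0 [start]
  1: obs=y cand={0,4} pick 0 [0->0 ok]
  2: obs=y cand={0,4} pick 4 [0->4 ok]
  3: obs=y cand={0,4} pick 0 [4->0 ok]
  4: obs=y cand={0,4} pick 0 [0->0 ok]
  5: obs=x cand={1,2,3,5} pick 5 [0->5 ok]
  6: obs=x cand={1,2,3,5} pick 3 [5->3 ok]
  7: obs=x cand={1,2,3,5} pick 5 [3->5 ok]
  8: obs=y cand={0,4} pick 4 [5->4 ok]
  9: obs=y cand={0,4} pick 4 [4->4 ok]
  10: obs=y cand={0,4} pick 0 [4->0 ok]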